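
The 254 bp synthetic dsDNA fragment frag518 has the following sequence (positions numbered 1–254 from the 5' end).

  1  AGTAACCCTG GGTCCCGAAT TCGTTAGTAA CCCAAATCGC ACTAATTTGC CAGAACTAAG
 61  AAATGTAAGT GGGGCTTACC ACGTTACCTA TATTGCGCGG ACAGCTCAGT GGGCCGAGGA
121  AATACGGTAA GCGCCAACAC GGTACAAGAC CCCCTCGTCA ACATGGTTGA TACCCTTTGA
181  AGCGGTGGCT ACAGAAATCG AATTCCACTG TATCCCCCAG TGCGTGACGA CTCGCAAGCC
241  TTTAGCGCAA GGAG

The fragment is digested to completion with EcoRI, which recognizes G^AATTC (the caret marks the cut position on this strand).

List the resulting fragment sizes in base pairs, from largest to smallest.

183, 54, 17 bp

EcoRI sites (GAATTC) start at positions 17, 200.
EcoRI cuts after the first base of each site, so after positions 17, 200.
Linear molecule, 2 cuts → 3 fragments:
  1–17 → 17 bp
  18–200 → 183 bp
  201–254 → 54 bp
Sorted largest to smallest: 183, 54, 17 bp.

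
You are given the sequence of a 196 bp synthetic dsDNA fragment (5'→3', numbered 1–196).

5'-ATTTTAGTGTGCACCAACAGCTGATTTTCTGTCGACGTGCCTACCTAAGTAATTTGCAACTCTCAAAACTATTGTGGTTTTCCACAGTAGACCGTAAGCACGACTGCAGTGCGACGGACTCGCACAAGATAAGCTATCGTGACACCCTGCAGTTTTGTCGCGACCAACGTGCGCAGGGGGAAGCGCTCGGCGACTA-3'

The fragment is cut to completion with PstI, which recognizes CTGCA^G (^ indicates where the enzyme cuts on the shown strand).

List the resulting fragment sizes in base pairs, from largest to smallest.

108, 45, 43 bp

PstI sites (CTGCAG) start at positions 104, 147.
PstI cuts after base 5 of each site (before the last base), so after positions 108, 151.
Linear molecule, 2 cuts → 3 fragments:
  1–108 → 108 bp
  109–151 → 43 bp
  152–196 → 45 bp
Sorted largest to smallest: 108, 45, 43 bp.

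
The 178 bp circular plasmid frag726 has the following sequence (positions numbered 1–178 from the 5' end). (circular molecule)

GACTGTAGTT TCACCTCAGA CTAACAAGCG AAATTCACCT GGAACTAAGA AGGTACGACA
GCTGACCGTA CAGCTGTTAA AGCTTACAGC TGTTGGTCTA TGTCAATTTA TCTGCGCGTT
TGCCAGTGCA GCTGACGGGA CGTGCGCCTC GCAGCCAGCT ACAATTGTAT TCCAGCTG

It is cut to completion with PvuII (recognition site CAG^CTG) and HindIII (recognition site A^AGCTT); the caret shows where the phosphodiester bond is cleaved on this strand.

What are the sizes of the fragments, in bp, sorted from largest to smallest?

PvuII sites (CAGCTG) start at positions 59, 71, 87, 129, 173.
PvuII cuts after base 3 of each site, so after positions 61, 73, 89, 131, 175.
The HindIII site (AAGCTT) starts at position 80.
HindIII cuts after the first base of each site, so after position 80.
Combined cut positions: 61, 73, 80, 89, 131, 175.
Circular molecule, 6 cuts → 6 fragments:
  62–73 → 12 bp
  74–80 → 7 bp
  81–89 → 9 bp
  90–131 → 42 bp
  132–175 → 44 bp
  176–178 then 1–61 → 3 + 61 = 64 bp
Sorted largest to smallest: 64, 44, 42, 12, 9, 7 bp.

64, 44, 42, 12, 9, 7 bp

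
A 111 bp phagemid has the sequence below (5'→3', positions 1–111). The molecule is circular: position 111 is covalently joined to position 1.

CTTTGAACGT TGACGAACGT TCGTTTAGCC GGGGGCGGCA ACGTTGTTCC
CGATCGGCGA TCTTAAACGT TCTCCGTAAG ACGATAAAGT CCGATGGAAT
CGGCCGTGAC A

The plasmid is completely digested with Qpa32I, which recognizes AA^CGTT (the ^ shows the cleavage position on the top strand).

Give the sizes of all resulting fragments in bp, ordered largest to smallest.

51, 26, 24, 10 bp

Qpa32I sites (AACGTT) start at positions 6, 16, 40, 66.
Qpa32I cuts after base 2 of each site, so after positions 7, 17, 41, 67.
Circular molecule, 4 cuts → 4 fragments:
  8–17 → 10 bp
  18–41 → 24 bp
  42–67 → 26 bp
  68–111 then 1–7 → 44 + 7 = 51 bp
Sorted largest to smallest: 51, 26, 24, 10 bp.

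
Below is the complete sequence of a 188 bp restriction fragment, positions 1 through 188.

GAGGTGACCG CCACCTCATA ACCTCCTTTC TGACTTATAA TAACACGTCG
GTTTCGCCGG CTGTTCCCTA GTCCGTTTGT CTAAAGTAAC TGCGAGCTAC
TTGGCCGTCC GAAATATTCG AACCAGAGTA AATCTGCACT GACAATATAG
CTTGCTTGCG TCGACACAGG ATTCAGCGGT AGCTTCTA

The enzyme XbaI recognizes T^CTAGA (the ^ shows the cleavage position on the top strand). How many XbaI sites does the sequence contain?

0

No occurrence of TCTAGA is present in the sequence.
XbaI does not cut: 0 sites.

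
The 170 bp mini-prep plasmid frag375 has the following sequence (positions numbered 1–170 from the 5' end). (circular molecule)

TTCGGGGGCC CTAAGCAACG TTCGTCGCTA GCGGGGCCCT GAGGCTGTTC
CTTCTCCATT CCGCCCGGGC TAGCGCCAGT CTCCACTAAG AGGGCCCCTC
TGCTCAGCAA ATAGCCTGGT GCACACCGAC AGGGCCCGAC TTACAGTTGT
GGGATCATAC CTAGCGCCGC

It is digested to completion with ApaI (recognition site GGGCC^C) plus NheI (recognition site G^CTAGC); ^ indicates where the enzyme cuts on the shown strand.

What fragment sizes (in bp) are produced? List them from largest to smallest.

44, 40, 31, 27, 17, 11 bp

ApaI sites (GGGCCC) start at positions 6, 34, 92, 132.
ApaI cuts after base 5 of each site (before the last base), so after positions 10, 38, 96, 136.
NheI sites (GCTAGC) start at positions 27, 69.
NheI cuts after the first base of each site, so after positions 27, 69.
Combined cut positions: 10, 27, 38, 69, 96, 136.
Circular molecule, 6 cuts → 6 fragments:
  11–27 → 17 bp
  28–38 → 11 bp
  39–69 → 31 bp
  70–96 → 27 bp
  97–136 → 40 bp
  137–170 then 1–10 → 34 + 10 = 44 bp
Sorted largest to smallest: 44, 40, 31, 27, 17, 11 bp.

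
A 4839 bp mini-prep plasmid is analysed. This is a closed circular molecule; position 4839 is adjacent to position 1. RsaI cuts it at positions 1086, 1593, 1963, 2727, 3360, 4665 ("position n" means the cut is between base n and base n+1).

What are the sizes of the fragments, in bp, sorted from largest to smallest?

Circular molecule, 6 cuts → 6 fragments:
  1593 − 1086 = 507 bp
  1963 − 1593 = 370 bp
  2727 − 1963 = 764 bp
  3360 − 2727 = 633 bp
  4665 − 3360 = 1305 bp
  wrap: 4839 − 4665 + 1086 = 1260 bp
Sorted largest to smallest: 1305, 1260, 764, 633, 507, 370 bp.

1305, 1260, 764, 633, 507, 370 bp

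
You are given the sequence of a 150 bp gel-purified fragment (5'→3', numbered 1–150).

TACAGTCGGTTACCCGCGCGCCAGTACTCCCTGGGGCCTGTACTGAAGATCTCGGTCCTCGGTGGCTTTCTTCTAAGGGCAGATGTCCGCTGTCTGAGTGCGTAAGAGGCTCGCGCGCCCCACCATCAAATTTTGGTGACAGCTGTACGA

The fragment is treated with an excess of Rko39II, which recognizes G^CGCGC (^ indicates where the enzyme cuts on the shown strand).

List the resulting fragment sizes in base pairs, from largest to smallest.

97, 37, 16 bp

Rko39II sites (GCGCGC) start at positions 16, 113.
Rko39II cuts after the first base of each site, so after positions 16, 113.
Linear molecule, 2 cuts → 3 fragments:
  1–16 → 16 bp
  17–113 → 97 bp
  114–150 → 37 bp
Sorted largest to smallest: 97, 37, 16 bp.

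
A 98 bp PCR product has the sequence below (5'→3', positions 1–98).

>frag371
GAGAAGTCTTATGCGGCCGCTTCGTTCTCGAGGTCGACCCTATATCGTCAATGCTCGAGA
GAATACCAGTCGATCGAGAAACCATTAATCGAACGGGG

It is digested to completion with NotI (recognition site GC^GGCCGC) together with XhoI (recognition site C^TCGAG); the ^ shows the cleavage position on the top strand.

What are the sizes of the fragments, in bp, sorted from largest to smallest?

44, 27, 14, 13 bp

The NotI site (GCGGCCGC) starts at position 13.
NotI cuts after base 2 of each site, so after position 14.
XhoI sites (CTCGAG) start at positions 27, 54.
XhoI cuts after the first base of each site, so after positions 27, 54.
Combined cut positions: 14, 27, 54.
Linear molecule, 3 cuts → 4 fragments:
  1–14 → 14 bp
  15–27 → 13 bp
  28–54 → 27 bp
  55–98 → 44 bp
Sorted largest to smallest: 44, 27, 14, 13 bp.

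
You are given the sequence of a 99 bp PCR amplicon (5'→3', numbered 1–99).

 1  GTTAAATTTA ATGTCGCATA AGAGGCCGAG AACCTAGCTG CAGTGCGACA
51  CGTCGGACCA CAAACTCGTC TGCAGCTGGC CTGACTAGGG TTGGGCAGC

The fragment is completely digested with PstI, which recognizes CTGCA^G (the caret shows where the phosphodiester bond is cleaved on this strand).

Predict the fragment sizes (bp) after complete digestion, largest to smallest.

PstI sites (CTGCAG) start at positions 38, 70.
PstI cuts after base 5 of each site (before the last base), so after positions 42, 74.
Linear molecule, 2 cuts → 3 fragments:
  1–42 → 42 bp
  43–74 → 32 bp
  75–99 → 25 bp
Sorted largest to smallest: 42, 32, 25 bp.

42, 32, 25 bp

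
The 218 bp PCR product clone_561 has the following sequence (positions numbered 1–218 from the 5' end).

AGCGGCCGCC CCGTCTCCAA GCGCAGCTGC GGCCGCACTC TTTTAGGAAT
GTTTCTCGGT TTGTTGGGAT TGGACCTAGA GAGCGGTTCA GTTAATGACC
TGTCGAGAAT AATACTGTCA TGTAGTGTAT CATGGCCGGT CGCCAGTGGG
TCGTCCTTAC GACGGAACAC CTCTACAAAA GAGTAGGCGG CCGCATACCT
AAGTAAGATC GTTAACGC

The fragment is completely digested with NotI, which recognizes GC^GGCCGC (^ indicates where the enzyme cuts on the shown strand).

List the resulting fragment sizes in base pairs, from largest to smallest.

NotI sites (GCGGCCGC) start at positions 2, 29, 187.
NotI cuts after base 2 of each site, so after positions 3, 30, 188.
Linear molecule, 3 cuts → 4 fragments:
  1–3 → 3 bp
  4–30 → 27 bp
  31–188 → 158 bp
  189–218 → 30 bp
Sorted largest to smallest: 158, 30, 27, 3 bp.

158, 30, 27, 3 bp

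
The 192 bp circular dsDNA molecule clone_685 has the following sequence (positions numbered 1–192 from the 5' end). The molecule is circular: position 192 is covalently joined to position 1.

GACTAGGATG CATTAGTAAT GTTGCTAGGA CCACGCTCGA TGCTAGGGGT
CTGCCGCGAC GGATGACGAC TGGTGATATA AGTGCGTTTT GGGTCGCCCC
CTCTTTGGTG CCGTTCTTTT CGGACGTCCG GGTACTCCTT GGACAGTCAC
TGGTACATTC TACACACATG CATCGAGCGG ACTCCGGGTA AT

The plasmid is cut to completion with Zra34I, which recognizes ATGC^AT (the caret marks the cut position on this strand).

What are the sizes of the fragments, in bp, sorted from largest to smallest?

Zra34I sites (ATGCAT) start at positions 8, 168.
Zra34I cuts after base 4 of each site, so after positions 11, 171.
Circular molecule, 2 cuts → 2 fragments:
  12–171 → 160 bp
  172–192 then 1–11 → 21 + 11 = 32 bp
Sorted largest to smallest: 160, 32 bp.

160, 32 bp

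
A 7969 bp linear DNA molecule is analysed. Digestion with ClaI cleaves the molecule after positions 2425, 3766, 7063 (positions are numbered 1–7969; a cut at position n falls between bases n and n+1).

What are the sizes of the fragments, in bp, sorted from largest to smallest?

Linear molecule, 3 cuts → 4 fragments:
  2425 − 0 = 2425 bp
  3766 − 2425 = 1341 bp
  7063 − 3766 = 3297 bp
  7969 − 7063 = 906 bp
Sorted largest to smallest: 3297, 2425, 1341, 906 bp.

3297, 2425, 1341, 906 bp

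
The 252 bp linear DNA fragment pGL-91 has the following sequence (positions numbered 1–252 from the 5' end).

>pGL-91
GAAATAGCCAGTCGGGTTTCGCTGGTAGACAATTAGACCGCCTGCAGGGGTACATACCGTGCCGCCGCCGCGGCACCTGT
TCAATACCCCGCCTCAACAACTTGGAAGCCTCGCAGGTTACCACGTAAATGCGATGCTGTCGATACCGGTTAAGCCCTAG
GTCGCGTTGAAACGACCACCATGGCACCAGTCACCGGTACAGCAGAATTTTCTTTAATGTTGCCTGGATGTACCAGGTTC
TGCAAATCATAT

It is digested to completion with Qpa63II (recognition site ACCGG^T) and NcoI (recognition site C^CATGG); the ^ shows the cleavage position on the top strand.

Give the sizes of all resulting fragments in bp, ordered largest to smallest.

Qpa63II sites (ACCGGT) start at positions 145, 193.
Qpa63II cuts after base 5 of each site (before the last base), so after positions 149, 197.
The NcoI site (CCATGG) starts at position 179.
NcoI cuts after the first base of each site, so after position 179.
Combined cut positions: 149, 179, 197.
Linear molecule, 3 cuts → 4 fragments:
  1–149 → 149 bp
  150–179 → 30 bp
  180–197 → 18 bp
  198–252 → 55 bp
Sorted largest to smallest: 149, 55, 30, 18 bp.

149, 55, 30, 18 bp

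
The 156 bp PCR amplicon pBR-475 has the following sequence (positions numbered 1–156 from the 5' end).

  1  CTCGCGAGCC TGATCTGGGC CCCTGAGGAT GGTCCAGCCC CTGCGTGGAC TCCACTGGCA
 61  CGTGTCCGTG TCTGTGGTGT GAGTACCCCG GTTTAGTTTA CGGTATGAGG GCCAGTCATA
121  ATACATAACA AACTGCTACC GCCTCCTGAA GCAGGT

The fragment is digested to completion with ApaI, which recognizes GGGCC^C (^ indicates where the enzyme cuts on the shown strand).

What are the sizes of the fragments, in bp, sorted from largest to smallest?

The ApaI site (GGGCCC) starts at position 17.
ApaI cuts after base 5 of each site (before the last base), so after position 21.
Linear molecule, 1 cut → 2 fragments:
  1–21 → 21 bp
  22–156 → 135 bp
Sorted largest to smallest: 135, 21 bp.

135, 21 bp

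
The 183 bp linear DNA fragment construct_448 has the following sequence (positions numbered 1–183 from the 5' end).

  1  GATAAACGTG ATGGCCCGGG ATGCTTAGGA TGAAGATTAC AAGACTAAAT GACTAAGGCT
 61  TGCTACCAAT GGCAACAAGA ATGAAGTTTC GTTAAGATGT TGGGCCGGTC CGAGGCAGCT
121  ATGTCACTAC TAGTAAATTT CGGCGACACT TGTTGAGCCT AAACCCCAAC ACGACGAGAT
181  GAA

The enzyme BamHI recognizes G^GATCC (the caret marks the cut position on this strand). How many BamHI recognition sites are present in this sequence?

No occurrence of GGATCC is present in the sequence.
BamHI does not cut: 0 sites.

0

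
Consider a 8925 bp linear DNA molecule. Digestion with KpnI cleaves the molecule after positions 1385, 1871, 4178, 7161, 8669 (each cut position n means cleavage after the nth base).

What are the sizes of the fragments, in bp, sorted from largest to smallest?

Linear molecule, 5 cuts → 6 fragments:
  1385 − 0 = 1385 bp
  1871 − 1385 = 486 bp
  4178 − 1871 = 2307 bp
  7161 − 4178 = 2983 bp
  8669 − 7161 = 1508 bp
  8925 − 8669 = 256 bp
Sorted largest to smallest: 2983, 2307, 1508, 1385, 486, 256 bp.

2983, 2307, 1508, 1385, 486, 256 bp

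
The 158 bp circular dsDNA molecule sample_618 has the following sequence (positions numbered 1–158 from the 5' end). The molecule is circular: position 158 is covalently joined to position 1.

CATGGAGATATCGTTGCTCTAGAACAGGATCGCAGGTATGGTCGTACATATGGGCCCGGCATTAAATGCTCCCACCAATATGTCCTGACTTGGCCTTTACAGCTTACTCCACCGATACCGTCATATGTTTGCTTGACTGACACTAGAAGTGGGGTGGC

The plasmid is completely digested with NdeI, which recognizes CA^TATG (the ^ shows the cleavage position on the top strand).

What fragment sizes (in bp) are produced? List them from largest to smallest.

NdeI sites (CATATG) start at positions 47, 122.
NdeI cuts after base 2 of each site, so after positions 48, 123.
Circular molecule, 2 cuts → 2 fragments:
  49–123 → 75 bp
  124–158 then 1–48 → 35 + 48 = 83 bp
Sorted largest to smallest: 83, 75 bp.

83, 75 bp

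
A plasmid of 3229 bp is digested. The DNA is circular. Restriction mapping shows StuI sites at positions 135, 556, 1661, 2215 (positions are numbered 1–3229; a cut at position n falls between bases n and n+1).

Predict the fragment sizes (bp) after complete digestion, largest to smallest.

1149, 1105, 554, 421 bp

Circular molecule, 4 cuts → 4 fragments:
  556 − 135 = 421 bp
  1661 − 556 = 1105 bp
  2215 − 1661 = 554 bp
  wrap: 3229 − 2215 + 135 = 1149 bp
Sorted largest to smallest: 1149, 1105, 554, 421 bp.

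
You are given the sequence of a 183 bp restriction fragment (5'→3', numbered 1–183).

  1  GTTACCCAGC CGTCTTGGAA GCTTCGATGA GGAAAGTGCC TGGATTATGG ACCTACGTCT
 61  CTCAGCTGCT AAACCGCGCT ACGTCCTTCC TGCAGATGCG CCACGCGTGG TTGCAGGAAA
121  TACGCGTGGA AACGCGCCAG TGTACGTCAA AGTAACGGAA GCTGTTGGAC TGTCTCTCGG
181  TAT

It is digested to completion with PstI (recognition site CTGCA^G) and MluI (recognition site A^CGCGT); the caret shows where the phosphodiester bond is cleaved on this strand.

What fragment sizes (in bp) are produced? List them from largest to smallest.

94, 61, 19, 9 bp

The PstI site (CTGCAG) starts at position 90.
PstI cuts after base 5 of each site (before the last base), so after position 94.
MluI sites (ACGCGT) start at positions 103, 122.
MluI cuts after the first base of each site, so after positions 103, 122.
Combined cut positions: 94, 103, 122.
Linear molecule, 3 cuts → 4 fragments:
  1–94 → 94 bp
  95–103 → 9 bp
  104–122 → 19 bp
  123–183 → 61 bp
Sorted largest to smallest: 94, 61, 19, 9 bp.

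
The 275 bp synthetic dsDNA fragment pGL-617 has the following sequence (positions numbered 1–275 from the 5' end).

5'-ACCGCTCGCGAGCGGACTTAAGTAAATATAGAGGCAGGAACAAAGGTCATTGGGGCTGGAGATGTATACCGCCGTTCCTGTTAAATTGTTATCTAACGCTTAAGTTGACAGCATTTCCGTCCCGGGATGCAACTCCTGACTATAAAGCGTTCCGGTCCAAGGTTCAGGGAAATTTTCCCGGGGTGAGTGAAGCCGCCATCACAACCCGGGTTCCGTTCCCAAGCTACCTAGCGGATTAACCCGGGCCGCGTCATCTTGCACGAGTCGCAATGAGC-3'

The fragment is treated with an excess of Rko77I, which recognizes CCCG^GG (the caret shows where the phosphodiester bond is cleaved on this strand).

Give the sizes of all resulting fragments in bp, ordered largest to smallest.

Rko77I sites (CCCGGG) start at positions 121, 177, 205, 240.
Rko77I cuts after base 4 of each site, so after positions 124, 180, 208, 243.
Linear molecule, 4 cuts → 5 fragments:
  1–124 → 124 bp
  125–180 → 56 bp
  181–208 → 28 bp
  209–243 → 35 bp
  244–275 → 32 bp
Sorted largest to smallest: 124, 56, 35, 32, 28 bp.

124, 56, 35, 32, 28 bp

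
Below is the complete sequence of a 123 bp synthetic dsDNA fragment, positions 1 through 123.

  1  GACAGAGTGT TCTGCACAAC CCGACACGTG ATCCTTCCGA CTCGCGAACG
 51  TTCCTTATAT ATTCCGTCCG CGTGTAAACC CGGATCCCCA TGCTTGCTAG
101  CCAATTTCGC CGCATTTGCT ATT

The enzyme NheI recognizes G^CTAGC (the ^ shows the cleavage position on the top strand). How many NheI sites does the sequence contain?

1

GCTAGC occurs starting at position 96.
NheI cuts at 1 site.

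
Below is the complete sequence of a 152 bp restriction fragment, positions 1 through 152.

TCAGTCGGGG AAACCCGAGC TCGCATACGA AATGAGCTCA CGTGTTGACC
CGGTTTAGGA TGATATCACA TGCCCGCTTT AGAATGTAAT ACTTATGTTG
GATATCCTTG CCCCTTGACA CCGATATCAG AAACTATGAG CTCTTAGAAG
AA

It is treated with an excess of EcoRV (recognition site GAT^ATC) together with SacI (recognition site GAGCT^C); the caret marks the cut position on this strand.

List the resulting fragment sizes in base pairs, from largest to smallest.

EcoRV sites (GATATC) start at positions 62, 101, 123.
EcoRV cuts after base 3 of each site, so after positions 64, 103, 125.
SacI sites (GAGCTC) start at positions 17, 34, 138.
SacI cuts after base 5 of each site (before the last base), so after positions 21, 38, 142.
Combined cut positions: 21, 38, 64, 103, 125, 142.
Linear molecule, 6 cuts → 7 fragments:
  1–21 → 21 bp
  22–38 → 17 bp
  39–64 → 26 bp
  65–103 → 39 bp
  104–125 → 22 bp
  126–142 → 17 bp
  143–152 → 10 bp
Sorted largest to smallest: 39, 26, 22, 21, 17, 17, 10 bp.

39, 26, 22, 21, 17, 17, 10 bp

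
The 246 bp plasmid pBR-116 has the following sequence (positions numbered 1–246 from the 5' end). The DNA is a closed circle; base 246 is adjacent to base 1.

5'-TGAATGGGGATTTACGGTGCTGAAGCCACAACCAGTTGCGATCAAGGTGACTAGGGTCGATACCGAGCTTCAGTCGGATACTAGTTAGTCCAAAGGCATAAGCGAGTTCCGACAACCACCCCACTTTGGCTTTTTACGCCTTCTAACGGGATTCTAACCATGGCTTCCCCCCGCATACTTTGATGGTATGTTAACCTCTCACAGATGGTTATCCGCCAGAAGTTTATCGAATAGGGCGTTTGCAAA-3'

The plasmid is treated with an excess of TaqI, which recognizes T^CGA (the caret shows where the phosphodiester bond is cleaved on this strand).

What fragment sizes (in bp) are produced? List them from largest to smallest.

TaqI sites (TCGA) start at positions 57, 227.
TaqI cuts after the first base of each site, so after positions 57, 227.
Circular molecule, 2 cuts → 2 fragments:
  58–227 → 170 bp
  228–246 then 1–57 → 19 + 57 = 76 bp
Sorted largest to smallest: 170, 76 bp.

170, 76 bp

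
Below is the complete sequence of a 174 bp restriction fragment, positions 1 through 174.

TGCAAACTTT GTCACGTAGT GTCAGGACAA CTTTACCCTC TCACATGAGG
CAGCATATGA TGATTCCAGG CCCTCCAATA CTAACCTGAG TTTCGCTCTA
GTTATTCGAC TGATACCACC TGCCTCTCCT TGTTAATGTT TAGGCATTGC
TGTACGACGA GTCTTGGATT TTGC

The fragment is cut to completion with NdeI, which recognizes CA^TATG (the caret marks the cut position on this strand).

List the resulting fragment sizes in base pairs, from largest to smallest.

The NdeI site (CATATG) starts at position 54.
NdeI cuts after base 2 of each site, so after position 55.
Linear molecule, 1 cut → 2 fragments:
  1–55 → 55 bp
  56–174 → 119 bp
Sorted largest to smallest: 119, 55 bp.

119, 55 bp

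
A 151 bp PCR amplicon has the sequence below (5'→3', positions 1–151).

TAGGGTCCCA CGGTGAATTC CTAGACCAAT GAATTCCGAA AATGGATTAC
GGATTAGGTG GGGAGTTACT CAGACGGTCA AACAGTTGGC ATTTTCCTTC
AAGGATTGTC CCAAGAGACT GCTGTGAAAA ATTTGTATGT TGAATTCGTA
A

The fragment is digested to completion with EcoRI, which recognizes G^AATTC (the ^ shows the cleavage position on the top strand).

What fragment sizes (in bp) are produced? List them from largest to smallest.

EcoRI sites (GAATTC) start at positions 15, 31, 142.
EcoRI cuts after the first base of each site, so after positions 15, 31, 142.
Linear molecule, 3 cuts → 4 fragments:
  1–15 → 15 bp
  16–31 → 16 bp
  32–142 → 111 bp
  143–151 → 9 bp
Sorted largest to smallest: 111, 16, 15, 9 bp.

111, 16, 15, 9 bp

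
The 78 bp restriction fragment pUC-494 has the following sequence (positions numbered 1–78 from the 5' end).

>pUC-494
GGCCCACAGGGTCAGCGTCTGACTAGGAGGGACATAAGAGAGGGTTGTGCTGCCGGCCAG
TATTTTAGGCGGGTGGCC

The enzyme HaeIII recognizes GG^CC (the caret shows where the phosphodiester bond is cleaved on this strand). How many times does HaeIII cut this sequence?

3

GGCC occurs starting at positions 1, 55, 75.
HaeIII cuts at 3 sites.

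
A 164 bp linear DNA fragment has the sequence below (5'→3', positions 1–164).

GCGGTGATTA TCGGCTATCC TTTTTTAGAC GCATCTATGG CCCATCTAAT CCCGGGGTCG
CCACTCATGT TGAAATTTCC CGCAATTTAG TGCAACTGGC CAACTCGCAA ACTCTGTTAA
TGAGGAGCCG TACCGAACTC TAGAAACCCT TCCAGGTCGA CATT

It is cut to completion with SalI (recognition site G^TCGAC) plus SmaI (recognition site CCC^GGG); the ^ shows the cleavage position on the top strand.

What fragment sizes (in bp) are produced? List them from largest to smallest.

103, 53, 8 bp

The SalI site (GTCGAC) starts at position 156.
SalI cuts after the first base of each site, so after position 156.
The SmaI site (CCCGGG) starts at position 51.
SmaI cuts after base 3 of each site, so after position 53.
Combined cut positions: 53, 156.
Linear molecule, 2 cuts → 3 fragments:
  1–53 → 53 bp
  54–156 → 103 bp
  157–164 → 8 bp
Sorted largest to smallest: 103, 53, 8 bp.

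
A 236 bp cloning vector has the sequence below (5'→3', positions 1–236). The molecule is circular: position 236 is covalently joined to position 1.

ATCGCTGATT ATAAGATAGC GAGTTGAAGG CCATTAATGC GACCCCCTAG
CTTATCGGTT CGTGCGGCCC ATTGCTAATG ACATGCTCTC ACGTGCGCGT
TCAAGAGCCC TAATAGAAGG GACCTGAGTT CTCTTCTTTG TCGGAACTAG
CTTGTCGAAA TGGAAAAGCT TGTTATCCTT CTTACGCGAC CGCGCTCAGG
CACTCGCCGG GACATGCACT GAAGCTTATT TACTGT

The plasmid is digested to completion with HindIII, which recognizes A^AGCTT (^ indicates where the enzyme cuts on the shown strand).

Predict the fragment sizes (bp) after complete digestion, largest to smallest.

180, 56 bp

HindIII sites (AAGCTT) start at positions 166, 222.
HindIII cuts after the first base of each site, so after positions 166, 222.
Circular molecule, 2 cuts → 2 fragments:
  167–222 → 56 bp
  223–236 then 1–166 → 14 + 166 = 180 bp
Sorted largest to smallest: 180, 56 bp.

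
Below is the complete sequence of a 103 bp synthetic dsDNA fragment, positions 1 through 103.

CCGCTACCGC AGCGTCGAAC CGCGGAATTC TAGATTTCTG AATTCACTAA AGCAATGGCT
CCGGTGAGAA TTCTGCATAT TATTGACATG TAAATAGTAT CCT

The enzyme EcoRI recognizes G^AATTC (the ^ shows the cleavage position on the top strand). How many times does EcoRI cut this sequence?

3

GAATTC occurs starting at positions 25, 40, 68.
EcoRI cuts at 3 sites.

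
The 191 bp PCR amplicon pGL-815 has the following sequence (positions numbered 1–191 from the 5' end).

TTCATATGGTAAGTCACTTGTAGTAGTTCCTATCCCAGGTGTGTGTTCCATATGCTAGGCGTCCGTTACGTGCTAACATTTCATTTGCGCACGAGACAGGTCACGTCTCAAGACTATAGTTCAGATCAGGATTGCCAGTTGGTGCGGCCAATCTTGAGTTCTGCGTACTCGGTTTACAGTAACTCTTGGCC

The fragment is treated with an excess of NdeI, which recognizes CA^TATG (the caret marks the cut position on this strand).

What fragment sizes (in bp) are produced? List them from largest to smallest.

NdeI sites (CATATG) start at positions 3, 49.
NdeI cuts after base 2 of each site, so after positions 4, 50.
Linear molecule, 2 cuts → 3 fragments:
  1–4 → 4 bp
  5–50 → 46 bp
  51–191 → 141 bp
Sorted largest to smallest: 141, 46, 4 bp.

141, 46, 4 bp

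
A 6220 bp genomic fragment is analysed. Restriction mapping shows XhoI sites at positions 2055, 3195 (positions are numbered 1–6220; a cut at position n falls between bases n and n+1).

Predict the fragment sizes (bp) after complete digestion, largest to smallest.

3025, 2055, 1140 bp

Linear molecule, 2 cuts → 3 fragments:
  2055 − 0 = 2055 bp
  3195 − 2055 = 1140 bp
  6220 − 3195 = 3025 bp
Sorted largest to smallest: 3025, 2055, 1140 bp.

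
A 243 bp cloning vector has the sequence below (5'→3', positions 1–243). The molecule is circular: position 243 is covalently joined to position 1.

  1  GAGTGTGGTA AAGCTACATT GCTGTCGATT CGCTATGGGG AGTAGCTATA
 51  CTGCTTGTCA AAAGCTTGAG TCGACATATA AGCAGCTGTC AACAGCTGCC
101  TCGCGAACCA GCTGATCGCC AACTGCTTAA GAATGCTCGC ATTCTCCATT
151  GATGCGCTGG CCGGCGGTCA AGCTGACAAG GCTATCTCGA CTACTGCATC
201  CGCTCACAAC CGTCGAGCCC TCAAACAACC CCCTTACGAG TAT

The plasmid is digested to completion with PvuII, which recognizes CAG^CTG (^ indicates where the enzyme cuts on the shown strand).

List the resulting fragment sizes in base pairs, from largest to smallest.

217, 16, 10 bp

PvuII sites (CAGCTG) start at positions 83, 93, 109.
PvuII cuts after base 3 of each site, so after positions 85, 95, 111.
Circular molecule, 3 cuts → 3 fragments:
  86–95 → 10 bp
  96–111 → 16 bp
  112–243 then 1–85 → 132 + 85 = 217 bp
Sorted largest to smallest: 217, 16, 10 bp.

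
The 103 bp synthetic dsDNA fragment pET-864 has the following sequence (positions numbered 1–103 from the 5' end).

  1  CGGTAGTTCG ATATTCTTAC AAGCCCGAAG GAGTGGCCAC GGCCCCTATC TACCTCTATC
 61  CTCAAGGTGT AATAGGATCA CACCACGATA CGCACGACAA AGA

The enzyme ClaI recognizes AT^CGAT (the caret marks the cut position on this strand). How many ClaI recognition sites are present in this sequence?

No occurrence of ATCGAT is present in the sequence.
ClaI does not cut: 0 sites.

0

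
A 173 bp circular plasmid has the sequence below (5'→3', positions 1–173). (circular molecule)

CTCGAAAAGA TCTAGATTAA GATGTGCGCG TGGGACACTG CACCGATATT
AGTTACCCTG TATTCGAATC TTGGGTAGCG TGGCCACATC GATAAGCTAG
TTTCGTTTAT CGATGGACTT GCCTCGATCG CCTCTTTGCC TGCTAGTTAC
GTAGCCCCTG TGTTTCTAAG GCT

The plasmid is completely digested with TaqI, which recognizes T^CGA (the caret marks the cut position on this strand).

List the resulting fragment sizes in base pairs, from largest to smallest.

TaqI sites (TCGA) start at positions 2, 64, 89, 110, 124.
TaqI cuts after the first base of each site, so after positions 2, 64, 89, 110, 124.
Circular molecule, 5 cuts → 5 fragments:
  3–64 → 62 bp
  65–89 → 25 bp
  90–110 → 21 bp
  111–124 → 14 bp
  125–173 then 1–2 → 49 + 2 = 51 bp
Sorted largest to smallest: 62, 51, 25, 21, 14 bp.

62, 51, 25, 21, 14 bp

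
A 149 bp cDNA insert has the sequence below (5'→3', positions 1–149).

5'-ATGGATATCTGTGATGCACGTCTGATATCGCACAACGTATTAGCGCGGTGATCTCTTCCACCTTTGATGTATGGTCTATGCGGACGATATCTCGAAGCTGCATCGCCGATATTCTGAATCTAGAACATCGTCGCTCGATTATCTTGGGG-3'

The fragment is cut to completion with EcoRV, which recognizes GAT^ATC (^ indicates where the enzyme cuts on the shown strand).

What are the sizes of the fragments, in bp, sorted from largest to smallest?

EcoRV sites (GATATC) start at positions 4, 24, 86.
EcoRV cuts after base 3 of each site, so after positions 6, 26, 88.
Linear molecule, 3 cuts → 4 fragments:
  1–6 → 6 bp
  7–26 → 20 bp
  27–88 → 62 bp
  89–149 → 61 bp
Sorted largest to smallest: 62, 61, 20, 6 bp.

62, 61, 20, 6 bp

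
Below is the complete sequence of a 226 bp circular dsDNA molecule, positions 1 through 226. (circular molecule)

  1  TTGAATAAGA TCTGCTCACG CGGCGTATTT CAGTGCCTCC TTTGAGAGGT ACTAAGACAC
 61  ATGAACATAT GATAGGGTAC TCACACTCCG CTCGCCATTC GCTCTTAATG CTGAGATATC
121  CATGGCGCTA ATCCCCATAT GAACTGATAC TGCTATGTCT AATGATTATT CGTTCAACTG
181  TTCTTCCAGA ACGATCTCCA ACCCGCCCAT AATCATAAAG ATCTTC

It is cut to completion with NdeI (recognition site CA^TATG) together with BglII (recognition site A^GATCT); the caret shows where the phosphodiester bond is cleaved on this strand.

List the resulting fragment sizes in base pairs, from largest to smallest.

82, 70, 59, 15 bp

NdeI sites (CATATG) start at positions 66, 136.
NdeI cuts after base 2 of each site, so after positions 67, 137.
BglII sites (AGATCT) start at positions 8, 219.
BglII cuts after the first base of each site, so after positions 8, 219.
Combined cut positions: 8, 67, 137, 219.
Circular molecule, 4 cuts → 4 fragments:
  9–67 → 59 bp
  68–137 → 70 bp
  138–219 → 82 bp
  220–226 then 1–8 → 7 + 8 = 15 bp
Sorted largest to smallest: 82, 70, 59, 15 bp.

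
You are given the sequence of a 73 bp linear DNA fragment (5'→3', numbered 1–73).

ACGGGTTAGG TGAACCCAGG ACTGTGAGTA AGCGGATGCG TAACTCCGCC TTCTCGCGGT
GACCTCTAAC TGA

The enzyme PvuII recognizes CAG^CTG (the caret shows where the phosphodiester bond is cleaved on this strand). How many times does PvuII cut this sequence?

No occurrence of CAGCTG is present in the sequence.
PvuII does not cut: 0 sites.

0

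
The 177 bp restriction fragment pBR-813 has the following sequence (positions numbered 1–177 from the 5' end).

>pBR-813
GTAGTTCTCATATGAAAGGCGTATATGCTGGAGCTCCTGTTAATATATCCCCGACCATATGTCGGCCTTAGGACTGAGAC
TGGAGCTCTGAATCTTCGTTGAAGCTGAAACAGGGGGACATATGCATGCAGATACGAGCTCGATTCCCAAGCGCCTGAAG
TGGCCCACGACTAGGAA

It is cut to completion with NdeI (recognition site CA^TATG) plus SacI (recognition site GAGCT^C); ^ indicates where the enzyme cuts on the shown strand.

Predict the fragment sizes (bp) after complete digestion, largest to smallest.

37, 33, 30, 25, 22, 20, 10 bp

NdeI sites (CATATG) start at positions 9, 56, 119.
NdeI cuts after base 2 of each site, so after positions 10, 57, 120.
SacI sites (GAGCTC) start at positions 31, 83, 136.
SacI cuts after base 5 of each site (before the last base), so after positions 35, 87, 140.
Combined cut positions: 10, 35, 57, 87, 120, 140.
Linear molecule, 6 cuts → 7 fragments:
  1–10 → 10 bp
  11–35 → 25 bp
  36–57 → 22 bp
  58–87 → 30 bp
  88–120 → 33 bp
  121–140 → 20 bp
  141–177 → 37 bp
Sorted largest to smallest: 37, 33, 30, 25, 22, 20, 10 bp.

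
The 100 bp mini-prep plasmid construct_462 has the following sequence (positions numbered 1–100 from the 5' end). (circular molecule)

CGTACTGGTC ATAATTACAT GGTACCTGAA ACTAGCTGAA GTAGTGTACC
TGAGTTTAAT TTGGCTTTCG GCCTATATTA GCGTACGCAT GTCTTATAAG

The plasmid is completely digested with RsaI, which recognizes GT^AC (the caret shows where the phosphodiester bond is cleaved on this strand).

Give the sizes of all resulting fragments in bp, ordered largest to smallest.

RsaI sites (GTAC) start at positions 2, 22, 46, 83.
RsaI cuts after base 2 of each site, so after positions 3, 23, 47, 84.
Circular molecule, 4 cuts → 4 fragments:
  4–23 → 20 bp
  24–47 → 24 bp
  48–84 → 37 bp
  85–100 then 1–3 → 16 + 3 = 19 bp
Sorted largest to smallest: 37, 24, 20, 19 bp.

37, 24, 20, 19 bp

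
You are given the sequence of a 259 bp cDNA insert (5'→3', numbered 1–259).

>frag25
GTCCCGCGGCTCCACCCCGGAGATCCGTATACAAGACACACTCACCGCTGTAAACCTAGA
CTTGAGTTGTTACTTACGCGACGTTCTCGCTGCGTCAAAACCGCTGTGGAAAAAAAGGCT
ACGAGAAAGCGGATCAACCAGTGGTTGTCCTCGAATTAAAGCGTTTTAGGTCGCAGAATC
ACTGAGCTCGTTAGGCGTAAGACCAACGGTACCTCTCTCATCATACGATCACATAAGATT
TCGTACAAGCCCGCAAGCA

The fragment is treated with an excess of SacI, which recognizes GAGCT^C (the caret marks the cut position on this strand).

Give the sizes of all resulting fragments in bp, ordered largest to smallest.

The SacI site (GAGCTC) starts at position 184.
SacI cuts after base 5 of each site (before the last base), so after position 188.
Linear molecule, 1 cut → 2 fragments:
  1–188 → 188 bp
  189–259 → 71 bp
Sorted largest to smallest: 188, 71 bp.

188, 71 bp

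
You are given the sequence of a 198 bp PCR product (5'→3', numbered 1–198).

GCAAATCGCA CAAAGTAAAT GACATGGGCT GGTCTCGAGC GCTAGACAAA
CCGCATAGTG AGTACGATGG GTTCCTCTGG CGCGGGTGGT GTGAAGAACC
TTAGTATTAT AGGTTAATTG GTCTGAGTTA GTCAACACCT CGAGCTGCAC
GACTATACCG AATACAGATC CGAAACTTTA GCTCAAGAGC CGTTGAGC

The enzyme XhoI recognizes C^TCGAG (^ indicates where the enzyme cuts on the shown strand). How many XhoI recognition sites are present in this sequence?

2

CTCGAG occurs starting at positions 34, 139.
XhoI cuts at 2 sites.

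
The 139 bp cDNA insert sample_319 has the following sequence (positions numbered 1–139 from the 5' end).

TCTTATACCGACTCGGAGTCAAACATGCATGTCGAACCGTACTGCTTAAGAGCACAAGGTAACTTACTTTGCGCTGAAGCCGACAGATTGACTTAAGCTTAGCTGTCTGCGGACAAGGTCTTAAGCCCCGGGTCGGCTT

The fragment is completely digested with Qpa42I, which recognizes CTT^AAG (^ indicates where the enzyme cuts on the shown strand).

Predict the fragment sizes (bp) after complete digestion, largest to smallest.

Qpa42I sites (CTTAAG) start at positions 45, 92, 120.
Qpa42I cuts after base 3 of each site, so after positions 47, 94, 122.
Linear molecule, 3 cuts → 4 fragments:
  1–47 → 47 bp
  48–94 → 47 bp
  95–122 → 28 bp
  123–139 → 17 bp
Sorted largest to smallest: 47, 47, 28, 17 bp.

47, 47, 28, 17 bp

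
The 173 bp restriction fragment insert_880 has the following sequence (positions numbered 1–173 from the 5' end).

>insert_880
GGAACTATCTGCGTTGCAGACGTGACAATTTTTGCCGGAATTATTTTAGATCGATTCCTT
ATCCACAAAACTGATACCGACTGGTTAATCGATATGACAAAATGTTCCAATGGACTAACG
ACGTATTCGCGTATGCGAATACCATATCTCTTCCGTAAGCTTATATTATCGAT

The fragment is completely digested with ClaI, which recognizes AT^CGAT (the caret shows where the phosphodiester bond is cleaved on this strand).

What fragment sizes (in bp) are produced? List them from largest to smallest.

80, 51, 38, 4 bp

ClaI sites (ATCGAT) start at positions 50, 88, 168.
ClaI cuts after base 2 of each site, so after positions 51, 89, 169.
Linear molecule, 3 cuts → 4 fragments:
  1–51 → 51 bp
  52–89 → 38 bp
  90–169 → 80 bp
  170–173 → 4 bp
Sorted largest to smallest: 80, 51, 38, 4 bp.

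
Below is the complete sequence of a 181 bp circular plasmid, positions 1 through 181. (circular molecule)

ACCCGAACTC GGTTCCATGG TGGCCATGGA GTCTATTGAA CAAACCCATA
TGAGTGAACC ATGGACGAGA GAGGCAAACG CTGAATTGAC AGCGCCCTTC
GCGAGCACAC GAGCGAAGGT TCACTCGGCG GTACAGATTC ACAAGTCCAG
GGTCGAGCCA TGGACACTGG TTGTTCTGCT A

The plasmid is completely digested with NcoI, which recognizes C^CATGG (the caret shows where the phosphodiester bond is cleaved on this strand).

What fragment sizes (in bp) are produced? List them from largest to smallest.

NcoI sites (CCATGG) start at positions 15, 24, 59, 158.
NcoI cuts after the first base of each site, so after positions 15, 24, 59, 158.
Circular molecule, 4 cuts → 4 fragments:
  16–24 → 9 bp
  25–59 → 35 bp
  60–158 → 99 bp
  159–181 then 1–15 → 23 + 15 = 38 bp
Sorted largest to smallest: 99, 38, 35, 9 bp.

99, 38, 35, 9 bp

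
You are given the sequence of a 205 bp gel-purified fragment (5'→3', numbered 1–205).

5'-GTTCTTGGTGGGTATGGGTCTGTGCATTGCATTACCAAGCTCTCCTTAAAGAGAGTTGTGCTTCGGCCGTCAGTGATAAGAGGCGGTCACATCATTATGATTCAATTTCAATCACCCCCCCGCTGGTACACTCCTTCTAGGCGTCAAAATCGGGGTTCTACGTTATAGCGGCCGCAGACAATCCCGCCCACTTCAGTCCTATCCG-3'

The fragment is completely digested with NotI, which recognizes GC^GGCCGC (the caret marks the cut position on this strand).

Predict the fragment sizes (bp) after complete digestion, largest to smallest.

169, 36 bp

The NotI site (GCGGCCGC) starts at position 168.
NotI cuts after base 2 of each site, so after position 169.
Linear molecule, 1 cut → 2 fragments:
  1–169 → 169 bp
  170–205 → 36 bp
Sorted largest to smallest: 169, 36 bp.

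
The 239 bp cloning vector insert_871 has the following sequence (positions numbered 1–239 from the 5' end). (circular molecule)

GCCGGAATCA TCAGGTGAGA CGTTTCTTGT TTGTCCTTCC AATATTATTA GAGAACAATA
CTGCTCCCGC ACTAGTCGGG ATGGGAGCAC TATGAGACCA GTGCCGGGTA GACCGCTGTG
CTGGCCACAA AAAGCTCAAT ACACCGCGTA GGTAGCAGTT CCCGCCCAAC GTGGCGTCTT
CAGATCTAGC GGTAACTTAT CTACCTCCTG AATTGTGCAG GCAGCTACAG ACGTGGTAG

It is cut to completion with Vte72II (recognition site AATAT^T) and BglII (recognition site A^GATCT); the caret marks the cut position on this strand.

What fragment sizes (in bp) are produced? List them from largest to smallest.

137, 102 bp

The Vte72II site (AATATT) starts at position 41.
Vte72II cuts after base 5 of each site (before the last base), so after position 45.
The BglII site (AGATCT) starts at position 182.
BglII cuts after the first base of each site, so after position 182.
Combined cut positions: 45, 182.
Circular molecule, 2 cuts → 2 fragments:
  46–182 → 137 bp
  183–239 then 1–45 → 57 + 45 = 102 bp
Sorted largest to smallest: 137, 102 bp.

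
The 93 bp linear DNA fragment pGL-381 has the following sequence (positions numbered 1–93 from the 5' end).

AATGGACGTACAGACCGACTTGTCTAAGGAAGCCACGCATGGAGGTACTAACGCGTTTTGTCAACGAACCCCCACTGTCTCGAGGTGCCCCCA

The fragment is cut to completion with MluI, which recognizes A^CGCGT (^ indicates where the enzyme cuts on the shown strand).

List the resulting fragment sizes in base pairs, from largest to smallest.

The MluI site (ACGCGT) starts at position 51.
MluI cuts after the first base of each site, so after position 51.
Linear molecule, 1 cut → 2 fragments:
  1–51 → 51 bp
  52–93 → 42 bp
Sorted largest to smallest: 51, 42 bp.

51, 42 bp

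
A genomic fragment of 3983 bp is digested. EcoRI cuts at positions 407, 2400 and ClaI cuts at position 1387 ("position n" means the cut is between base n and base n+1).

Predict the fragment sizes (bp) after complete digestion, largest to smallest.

1583, 1013, 980, 407 bp

Combined cut positions (sorted): 407, 1387, 2400.
Linear molecule, 3 cuts → 4 fragments:
  407 − 0 = 407 bp
  1387 − 407 = 980 bp
  2400 − 1387 = 1013 bp
  3983 − 2400 = 1583 bp
Sorted largest to smallest: 1583, 1013, 980, 407 bp.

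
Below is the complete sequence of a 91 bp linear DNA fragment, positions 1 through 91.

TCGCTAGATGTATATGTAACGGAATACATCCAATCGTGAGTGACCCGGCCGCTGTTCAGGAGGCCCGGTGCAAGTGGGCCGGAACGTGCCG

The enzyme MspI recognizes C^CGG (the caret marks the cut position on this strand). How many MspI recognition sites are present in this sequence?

3

CCGG occurs starting at positions 45, 65, 79.
MspI cuts at 3 sites.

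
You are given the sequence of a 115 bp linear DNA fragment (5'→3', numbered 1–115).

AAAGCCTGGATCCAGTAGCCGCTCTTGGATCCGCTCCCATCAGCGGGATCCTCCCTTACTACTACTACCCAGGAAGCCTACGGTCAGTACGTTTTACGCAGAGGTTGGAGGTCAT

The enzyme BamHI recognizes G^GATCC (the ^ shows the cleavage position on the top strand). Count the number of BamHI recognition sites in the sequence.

GGATCC occurs starting at positions 8, 27, 46.
BamHI cuts at 3 sites.

3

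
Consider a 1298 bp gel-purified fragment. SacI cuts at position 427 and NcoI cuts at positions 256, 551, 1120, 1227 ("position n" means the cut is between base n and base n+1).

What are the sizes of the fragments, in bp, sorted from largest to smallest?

569, 256, 171, 124, 107, 71 bp

Combined cut positions (sorted): 256, 427, 551, 1120, 1227.
Linear molecule, 5 cuts → 6 fragments:
  256 − 0 = 256 bp
  427 − 256 = 171 bp
  551 − 427 = 124 bp
  1120 − 551 = 569 bp
  1227 − 1120 = 107 bp
  1298 − 1227 = 71 bp
Sorted largest to smallest: 569, 256, 171, 124, 107, 71 bp.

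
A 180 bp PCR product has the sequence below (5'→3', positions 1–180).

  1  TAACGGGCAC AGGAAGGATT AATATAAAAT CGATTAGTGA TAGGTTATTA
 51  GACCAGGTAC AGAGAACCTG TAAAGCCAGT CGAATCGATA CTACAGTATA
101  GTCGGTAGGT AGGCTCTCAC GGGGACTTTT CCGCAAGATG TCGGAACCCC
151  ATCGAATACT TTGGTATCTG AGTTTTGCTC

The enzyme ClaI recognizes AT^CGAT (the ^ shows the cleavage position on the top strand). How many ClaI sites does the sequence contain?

ATCGAT occurs starting at positions 29, 84.
ClaI cuts at 2 sites.

2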